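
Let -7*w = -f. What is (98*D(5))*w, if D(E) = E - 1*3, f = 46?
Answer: 1288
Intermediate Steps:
D(E) = -3 + E (D(E) = E - 3 = -3 + E)
w = 46/7 (w = -(-1)*46/7 = -1/7*(-46) = 46/7 ≈ 6.5714)
(98*D(5))*w = (98*(-3 + 5))*(46/7) = (98*2)*(46/7) = 196*(46/7) = 1288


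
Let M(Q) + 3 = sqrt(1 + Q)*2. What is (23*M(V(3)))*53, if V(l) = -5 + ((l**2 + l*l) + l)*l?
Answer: -3657 + 2438*sqrt(59) ≈ 15070.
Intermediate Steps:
V(l) = -5 + l*(l + 2*l**2) (V(l) = -5 + ((l**2 + l**2) + l)*l = -5 + (2*l**2 + l)*l = -5 + (l + 2*l**2)*l = -5 + l*(l + 2*l**2))
M(Q) = -3 + 2*sqrt(1 + Q) (M(Q) = -3 + sqrt(1 + Q)*2 = -3 + 2*sqrt(1 + Q))
(23*M(V(3)))*53 = (23*(-3 + 2*sqrt(1 + (-5 + 3**2 + 2*3**3))))*53 = (23*(-3 + 2*sqrt(1 + (-5 + 9 + 2*27))))*53 = (23*(-3 + 2*sqrt(1 + (-5 + 9 + 54))))*53 = (23*(-3 + 2*sqrt(1 + 58)))*53 = (23*(-3 + 2*sqrt(59)))*53 = (-69 + 46*sqrt(59))*53 = -3657 + 2438*sqrt(59)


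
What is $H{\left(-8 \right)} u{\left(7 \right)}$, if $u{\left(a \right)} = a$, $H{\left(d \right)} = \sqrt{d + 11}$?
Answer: $7 \sqrt{3} \approx 12.124$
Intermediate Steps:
$H{\left(d \right)} = \sqrt{11 + d}$
$H{\left(-8 \right)} u{\left(7 \right)} = \sqrt{11 - 8} \cdot 7 = \sqrt{3} \cdot 7 = 7 \sqrt{3}$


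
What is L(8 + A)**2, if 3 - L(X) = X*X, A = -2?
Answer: 1089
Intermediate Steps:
L(X) = 3 - X**2 (L(X) = 3 - X*X = 3 - X**2)
L(8 + A)**2 = (3 - (8 - 2)**2)**2 = (3 - 1*6**2)**2 = (3 - 1*36)**2 = (3 - 36)**2 = (-33)**2 = 1089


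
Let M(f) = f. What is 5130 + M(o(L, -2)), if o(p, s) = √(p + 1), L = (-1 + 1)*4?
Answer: 5131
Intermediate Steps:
L = 0 (L = 0*4 = 0)
o(p, s) = √(1 + p)
5130 + M(o(L, -2)) = 5130 + √(1 + 0) = 5130 + √1 = 5130 + 1 = 5131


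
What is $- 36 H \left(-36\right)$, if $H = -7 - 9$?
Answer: $-20736$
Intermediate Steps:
$H = -16$
$- 36 H \left(-36\right) = \left(-36\right) \left(-16\right) \left(-36\right) = 576 \left(-36\right) = -20736$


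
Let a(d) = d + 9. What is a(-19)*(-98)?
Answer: 980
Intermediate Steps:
a(d) = 9 + d
a(-19)*(-98) = (9 - 19)*(-98) = -10*(-98) = 980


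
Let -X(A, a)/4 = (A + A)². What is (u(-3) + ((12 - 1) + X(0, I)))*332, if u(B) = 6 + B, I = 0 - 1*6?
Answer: 4648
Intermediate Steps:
I = -6 (I = 0 - 6 = -6)
X(A, a) = -16*A² (X(A, a) = -4*(A + A)² = -4*4*A² = -16*A²)
(u(-3) + ((12 - 1) + X(0, I)))*332 = ((6 - 3) + ((12 - 1) - 16*0²))*332 = (3 + (11 - 16*0))*332 = (3 + (11 + 0))*332 = (3 + 11)*332 = 14*332 = 4648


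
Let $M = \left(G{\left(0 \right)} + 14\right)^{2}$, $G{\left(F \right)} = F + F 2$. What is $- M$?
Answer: $-196$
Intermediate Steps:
$G{\left(F \right)} = 3 F$ ($G{\left(F \right)} = F + 2 F = 3 F$)
$M = 196$ ($M = \left(3 \cdot 0 + 14\right)^{2} = \left(0 + 14\right)^{2} = 14^{2} = 196$)
$- M = \left(-1\right) 196 = -196$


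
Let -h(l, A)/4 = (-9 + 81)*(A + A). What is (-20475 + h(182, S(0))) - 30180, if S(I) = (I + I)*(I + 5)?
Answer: -50655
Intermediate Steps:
S(I) = 2*I*(5 + I) (S(I) = (2*I)*(5 + I) = 2*I*(5 + I))
h(l, A) = -576*A (h(l, A) = -4*(-9 + 81)*(A + A) = -288*2*A = -576*A)
(-20475 + h(182, S(0))) - 30180 = (-20475 - 1152*0*(5 + 0)) - 30180 = (-20475 - 1152*0*5) - 30180 = (-20475 - 576*0) - 30180 = (-20475 + 0) - 30180 = -20475 - 30180 = -50655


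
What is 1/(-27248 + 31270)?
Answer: 1/4022 ≈ 0.00024863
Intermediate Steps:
1/(-27248 + 31270) = 1/4022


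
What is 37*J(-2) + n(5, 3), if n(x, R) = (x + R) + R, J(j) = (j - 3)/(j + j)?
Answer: 229/4 ≈ 57.250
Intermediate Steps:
J(j) = (-3 + j)/(2*j) (J(j) = (-3 + j)/((2*j)) = (-3 + j)*(1/(2*j)) = (-3 + j)/(2*j))
n(x, R) = x + 2*R (n(x, R) = (R + x) + R = x + 2*R)
37*J(-2) + n(5, 3) = 37*((1/2)*(-3 - 2)/(-2)) + (5 + 2*3) = 37*((1/2)*(-1/2)*(-5)) + (5 + 6) = 37*(5/4) + 11 = 185/4 + 11 = 229/4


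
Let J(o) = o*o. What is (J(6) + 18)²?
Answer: 2916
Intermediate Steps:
J(o) = o²
(J(6) + 18)² = (6² + 18)² = (36 + 18)² = 54² = 2916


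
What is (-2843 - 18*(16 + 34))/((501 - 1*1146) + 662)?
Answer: -3743/17 ≈ -220.18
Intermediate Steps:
(-2843 - 18*(16 + 34))/((501 - 1*1146) + 662) = (-2843 - 18*50)/((501 - 1146) + 662) = (-2843 - 900)/(-645 + 662) = -3743/17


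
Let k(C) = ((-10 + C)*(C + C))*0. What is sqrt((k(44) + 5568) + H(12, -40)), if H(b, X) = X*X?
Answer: 32*sqrt(7) ≈ 84.664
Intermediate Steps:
k(C) = 0 (k(C) = ((-10 + C)*(2*C))*0 = (2*C*(-10 + C))*0 = 0)
H(b, X) = X**2
sqrt((k(44) + 5568) + H(12, -40)) = sqrt((0 + 5568) + (-40)**2) = sqrt(5568 + 1600) = sqrt(7168) = 32*sqrt(7)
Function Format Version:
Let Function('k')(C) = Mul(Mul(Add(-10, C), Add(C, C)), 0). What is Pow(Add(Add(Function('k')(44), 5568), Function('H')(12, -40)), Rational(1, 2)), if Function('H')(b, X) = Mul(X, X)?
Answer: Mul(32, Pow(7, Rational(1, 2))) ≈ 84.664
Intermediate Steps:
Function('k')(C) = 0 (Function('k')(C) = Mul(Mul(Add(-10, C), Mul(2, C)), 0) = Mul(Mul(2, C, Add(-10, C)), 0) = 0)
Function('H')(b, X) = Pow(X, 2)
Pow(Add(Add(Function('k')(44), 5568), Function('H')(12, -40)), Rational(1, 2)) = Pow(Add(Add(0, 5568), Pow(-40, 2)), Rational(1, 2)) = Pow(Add(5568, 1600), Rational(1, 2)) = Pow(7168, Rational(1, 2)) = Mul(32, Pow(7, Rational(1, 2)))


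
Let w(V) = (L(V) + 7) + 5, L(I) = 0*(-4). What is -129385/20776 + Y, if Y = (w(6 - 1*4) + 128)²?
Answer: 407080215/20776 ≈ 19594.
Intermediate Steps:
L(I) = 0
w(V) = 12 (w(V) = (0 + 7) + 5 = 7 + 5 = 12)
Y = 19600 (Y = (12 + 128)² = 140² = 19600)
-129385/20776 + Y = -129385/20776 + 19600 = 407080215/20776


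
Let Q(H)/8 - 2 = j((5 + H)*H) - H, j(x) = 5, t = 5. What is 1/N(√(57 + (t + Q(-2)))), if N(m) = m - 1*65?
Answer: -65/4091 - √134/4091 ≈ -0.018718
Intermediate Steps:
Q(H) = 56 - 8*H (Q(H) = 16 + 8*(5 - H) = 16 + (40 - 8*H) = 56 - 8*H)
N(m) = -65 + m (N(m) = m - 65 = -65 + m)
1/N(√(57 + (t + Q(-2)))) = 1/(-65 + √(57 + (5 + (56 - 8*(-2))))) = 1/(-65 + √(57 + (5 + (56 + 16)))) = 1/(-65 + √(57 + (5 + 72))) = 1/(-65 + √(57 + 77)) = 1/(-65 + √134)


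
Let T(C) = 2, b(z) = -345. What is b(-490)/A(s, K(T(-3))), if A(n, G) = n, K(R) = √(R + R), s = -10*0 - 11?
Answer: 345/11 ≈ 31.364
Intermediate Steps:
s = -11 (s = 0 - 11 = -11)
K(R) = √2*√R (K(R) = √(2*R) = √2*√R)
b(-490)/A(s, K(T(-3))) = -345/(-11) = -345*(-1/11) = 345/11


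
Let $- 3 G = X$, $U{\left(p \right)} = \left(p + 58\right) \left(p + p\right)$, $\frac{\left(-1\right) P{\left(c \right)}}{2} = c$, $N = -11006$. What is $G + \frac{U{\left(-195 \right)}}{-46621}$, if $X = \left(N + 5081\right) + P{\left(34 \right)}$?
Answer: $\frac{279239363}{139863} \approx 1996.5$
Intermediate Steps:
$P{\left(c \right)} = - 2 c$
$X = -5993$ ($X = \left(-11006 + 5081\right) - 68 = -5925 - 68 = -5993$)
$U{\left(p \right)} = 2 p \left(58 + p\right)$ ($U{\left(p \right)} = \left(58 + p\right) 2 p = 2 p \left(58 + p\right)$)
$G = \frac{5993}{3}$ ($G = \left(- \frac{1}{3}\right) \left(-5993\right) = \frac{5993}{3} \approx 1997.7$)
$G + \frac{U{\left(-195 \right)}}{-46621} = \frac{5993}{3} + \frac{2 \left(-195\right) \left(58 - 195\right)}{-46621} = \frac{5993}{3} + 2 \left(-195\right) \left(-137\right) \left(- \frac{1}{46621}\right) = \frac{5993}{3} + 53430 \left(- \frac{1}{46621}\right) = \frac{5993}{3} - \frac{53430}{46621} = \frac{279239363}{139863}$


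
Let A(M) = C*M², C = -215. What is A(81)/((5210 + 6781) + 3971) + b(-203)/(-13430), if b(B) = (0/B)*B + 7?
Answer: -4736167796/53592415 ≈ -88.374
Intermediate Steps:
A(M) = -215*M²
b(B) = 7 (b(B) = 0*B + 7 = 0 + 7 = 7)
A(81)/((5210 + 6781) + 3971) + b(-203)/(-13430) = (-215*81²)/((5210 + 6781) + 3971) + 7/(-13430) = (-215*6561)/(11991 + 3971) + 7*(-1/13430) = -1410615/15962 - 7/13430 = -4736167796/53592415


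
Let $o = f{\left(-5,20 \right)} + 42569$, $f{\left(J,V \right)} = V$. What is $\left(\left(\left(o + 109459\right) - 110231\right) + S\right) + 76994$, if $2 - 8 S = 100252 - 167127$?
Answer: $\frac{1017365}{8} \approx 1.2717 \cdot 10^{5}$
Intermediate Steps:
$S = \frac{66877}{8}$ ($S = \frac{1}{4} - \frac{100252 - 167127}{8} = \frac{1}{4} - - \frac{66875}{8} = \frac{1}{4} + \frac{66875}{8} = \frac{66877}{8} \approx 8359.6$)
$o = 42589$ ($o = 20 + 42569 = 42589$)
$\left(\left(\left(o + 109459\right) - 110231\right) + S\right) + 76994 = \left(\left(\left(42589 + 109459\right) - 110231\right) + \frac{66877}{8}\right) + 76994 = \left(\left(152048 - 110231\right) + \frac{66877}{8}\right) + 76994 = \left(41817 + \frac{66877}{8}\right) + 76994 = \frac{401413}{8} + 76994 = \frac{1017365}{8}$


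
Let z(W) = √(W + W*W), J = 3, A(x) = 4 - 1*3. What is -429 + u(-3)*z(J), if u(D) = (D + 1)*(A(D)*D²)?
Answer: -429 - 36*√3 ≈ -491.35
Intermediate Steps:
A(x) = 1 (A(x) = 4 - 3 = 1)
z(W) = √(W + W²)
u(D) = D²*(1 + D) (u(D) = (D + 1)*(1*D²) = (1 + D)*D² = D²*(1 + D))
-429 + u(-3)*z(J) = -429 + ((-3)²*(1 - 3))*√(3*(1 + 3)) = -429 + (9*(-2))*√(3*4) = -429 - 36*√3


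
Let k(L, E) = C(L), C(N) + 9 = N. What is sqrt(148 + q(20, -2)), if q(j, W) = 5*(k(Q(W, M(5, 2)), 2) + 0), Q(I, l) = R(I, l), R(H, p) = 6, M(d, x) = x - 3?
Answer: sqrt(133) ≈ 11.533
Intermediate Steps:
M(d, x) = -3 + x
Q(I, l) = 6
C(N) = -9 + N
k(L, E) = -9 + L
q(j, W) = -15 (q(j, W) = 5*((-9 + 6) + 0) = 5*(-3 + 0) = 5*(-3) = -15)
sqrt(148 + q(20, -2)) = sqrt(148 - 15) = sqrt(133)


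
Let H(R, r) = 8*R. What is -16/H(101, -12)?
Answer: -2/101 ≈ -0.019802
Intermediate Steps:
-16/H(101, -12) = -16/(8*101) = -16/808 = -16*1/808 = -2/101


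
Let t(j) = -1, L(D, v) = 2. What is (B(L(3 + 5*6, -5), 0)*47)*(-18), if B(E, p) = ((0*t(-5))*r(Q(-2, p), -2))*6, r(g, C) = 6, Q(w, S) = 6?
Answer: 0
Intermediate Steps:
B(E, p) = 0 (B(E, p) = ((0*(-1))*6)*6 = (0*6)*6 = 0*6 = 0)
(B(L(3 + 5*6, -5), 0)*47)*(-18) = (0*47)*(-18) = 0*(-18) = 0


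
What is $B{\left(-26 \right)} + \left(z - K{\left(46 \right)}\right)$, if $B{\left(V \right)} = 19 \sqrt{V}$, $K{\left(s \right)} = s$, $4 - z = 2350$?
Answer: $-2392 + 19 i \sqrt{26} \approx -2392.0 + 96.881 i$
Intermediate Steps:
$z = -2346$ ($z = 4 - 2350 = -2346$)
$B{\left(-26 \right)} + \left(z - K{\left(46 \right)}\right) = 19 \sqrt{-26} - 2392 = 19 i \sqrt{26} - 2392 = -2392 + 19 i \sqrt{26}$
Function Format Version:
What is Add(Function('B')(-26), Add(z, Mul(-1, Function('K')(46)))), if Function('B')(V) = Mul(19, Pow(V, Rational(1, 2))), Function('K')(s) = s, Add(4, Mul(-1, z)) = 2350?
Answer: Add(-2392, Mul(19, I, Pow(26, Rational(1, 2)))) ≈ Add(-2392.0, Mul(96.881, I))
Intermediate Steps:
z = -2346 (z = Add(4, Mul(-1, 2350)) = Add(4, -2350) = -2346)
Add(Function('B')(-26), Add(z, Mul(-1, Function('K')(46)))) = Add(Mul(19, Pow(-26, Rational(1, 2))), Add(-2346, Mul(-1, 46))) = Add(Mul(19, Mul(I, Pow(26, Rational(1, 2)))), Add(-2346, -46)) = Add(Mul(19, I, Pow(26, Rational(1, 2))), -2392) = Add(-2392, Mul(19, I, Pow(26, Rational(1, 2))))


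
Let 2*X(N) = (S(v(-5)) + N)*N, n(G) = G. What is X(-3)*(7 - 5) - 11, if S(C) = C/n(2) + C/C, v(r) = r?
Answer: 5/2 ≈ 2.5000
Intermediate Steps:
S(C) = 1 + C/2 (S(C) = C/2 + C/C = C*(1/2) + 1 = C/2 + 1 = 1 + C/2)
X(N) = N*(-3/2 + N)/2 (X(N) = (((1 + (1/2)*(-5)) + N)*N)/2 = (((1 - 5/2) + N)*N)/2 = ((-3/2 + N)*N)/2 = (N*(-3/2 + N))/2 = N*(-3/2 + N)/2)
X(-3)*(7 - 5) - 11 = ((1/4)*(-3)*(-3 + 2*(-3)))*(7 - 5) - 11 = ((1/4)*(-3)*(-3 - 6))*2 - 11 = ((1/4)*(-3)*(-9))*2 - 11 = (27/4)*2 - 11 = 27/2 - 11 = 5/2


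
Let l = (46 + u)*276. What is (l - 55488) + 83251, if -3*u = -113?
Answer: 50855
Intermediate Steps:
u = 113/3 (u = -1/3*(-113) = 113/3 ≈ 37.667)
l = 23092 (l = (46 + 113/3)*276 = (251/3)*276 = 23092)
(l - 55488) + 83251 = (23092 - 55488) + 83251 = -32396 + 83251 = 50855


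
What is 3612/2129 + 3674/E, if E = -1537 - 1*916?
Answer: 94390/474767 ≈ 0.19881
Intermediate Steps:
E = -2453 (E = -1537 - 916 = -2453)
3612/2129 + 3674/E = 3612/2129 + 3674/(-2453) = 3612*(1/2129) + 3674*(-1/2453) = 3612/2129 - 334/223 = 94390/474767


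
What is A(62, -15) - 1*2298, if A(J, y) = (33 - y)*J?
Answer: 678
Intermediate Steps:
A(J, y) = J*(33 - y)
A(62, -15) - 1*2298 = 62*(33 - 1*(-15)) - 1*2298 = 62*(33 + 15) - 2298 = 62*48 - 2298 = 2976 - 2298 = 678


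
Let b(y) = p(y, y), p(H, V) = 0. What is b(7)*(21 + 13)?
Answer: 0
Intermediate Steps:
b(y) = 0
b(7)*(21 + 13) = 0*(21 + 13) = 0*34 = 0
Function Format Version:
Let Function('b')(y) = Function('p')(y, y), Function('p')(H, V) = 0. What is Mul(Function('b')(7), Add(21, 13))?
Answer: 0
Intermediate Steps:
Function('b')(y) = 0
Mul(Function('b')(7), Add(21, 13)) = Mul(0, Add(21, 13)) = Mul(0, 34) = 0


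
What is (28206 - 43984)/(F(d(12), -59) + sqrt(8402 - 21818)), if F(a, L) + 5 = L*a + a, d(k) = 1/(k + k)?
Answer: 16850904/1939825 + 4544064*I*sqrt(3354)/1939825 ≈ 8.6868 + 135.66*I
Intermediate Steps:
d(k) = 1/(2*k)
F(a, L) = -5 + a + L*a (F(a, L) = -5 + (L*a + a) = -5 + (a + L*a) = -5 + a + L*a)
(28206 - 43984)/(F(d(12), -59) + sqrt(8402 - 21818)) = (28206 - 43984)/((-5 + (1/2)/12 - 59/(2*12)) + sqrt(8402 - 21818)) = -15778/((-5 + (1/2)*(1/12) - 59/(2*12)) + sqrt(-13416)) = -15778/((-5 + 1/24 - 59*1/24) + 2*I*sqrt(3354)) = -15778/((-5 + 1/24 - 59/24) + 2*I*sqrt(3354)) = -15778/(-89/12 + 2*I*sqrt(3354))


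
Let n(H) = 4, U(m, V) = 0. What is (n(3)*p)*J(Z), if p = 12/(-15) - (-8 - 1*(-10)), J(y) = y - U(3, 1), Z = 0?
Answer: 0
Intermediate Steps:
J(y) = y (J(y) = y - 1*0 = y + 0 = y)
p = -14/5 (p = 12*(-1/15) - (-8 + 10) = -⅘ - 1*2 = -⅘ - 2 = -14/5 ≈ -2.8000)
(n(3)*p)*J(Z) = (4*(-14/5))*0 = -56/5*0 = 0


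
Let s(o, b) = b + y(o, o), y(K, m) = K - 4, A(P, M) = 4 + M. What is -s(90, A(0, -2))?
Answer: -88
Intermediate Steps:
y(K, m) = -4 + K
s(o, b) = -4 + b + o (s(o, b) = b + (-4 + o) = -4 + b + o)
-s(90, A(0, -2)) = -(-4 + (4 - 2) + 90) = -(-4 + 2 + 90) = -1*88 = -88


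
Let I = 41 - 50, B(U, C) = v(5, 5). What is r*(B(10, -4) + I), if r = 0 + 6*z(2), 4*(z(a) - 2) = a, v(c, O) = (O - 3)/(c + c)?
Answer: -132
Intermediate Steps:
v(c, O) = (-3 + O)/(2*c) (v(c, O) = (-3 + O)/((2*c)) = (-3 + O)*(1/(2*c)) = (-3 + O)/(2*c))
z(a) = 2 + a/4
B(U, C) = ⅕ (B(U, C) = (½)*(-3 + 5)/5 = (½)*(⅕)*2 = ⅕)
I = -9
r = 15 (r = 0 + 6*(2 + (¼)*2) = 0 + 6*(2 + ½) = 0 + 6*(5/2) = 0 + 15 = 15)
r*(B(10, -4) + I) = 15*(⅕ - 9) = 15*(-44/5) = -132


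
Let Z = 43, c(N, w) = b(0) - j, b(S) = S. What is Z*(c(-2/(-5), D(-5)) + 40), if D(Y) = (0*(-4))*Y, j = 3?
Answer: 1591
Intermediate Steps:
D(Y) = 0 (D(Y) = 0*Y = 0)
c(N, w) = -3 (c(N, w) = 0 - 1*3 = 0 - 3 = -3)
Z*(c(-2/(-5), D(-5)) + 40) = 43*(-3 + 40) = 43*37 = 1591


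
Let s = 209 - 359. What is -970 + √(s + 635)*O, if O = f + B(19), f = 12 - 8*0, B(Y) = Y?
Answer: -970 + 31*√485 ≈ -287.30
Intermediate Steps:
f = 12 (f = 12 + 0 = 12)
s = -150
O = 31 (O = 12 + 19 = 31)
-970 + √(s + 635)*O = -970 + √(-150 + 635)*31 = -970 + √485*31 = -970 + 31*√485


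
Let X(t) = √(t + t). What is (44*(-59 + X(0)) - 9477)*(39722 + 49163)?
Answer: -1073108605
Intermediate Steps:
X(t) = √2*√t (X(t) = √(2*t) = √2*√t)
(44*(-59 + X(0)) - 9477)*(39722 + 49163) = (44*(-59 + √2*√0) - 9477)*(39722 + 49163) = (44*(-59 + √2*0) - 9477)*88885 = (44*(-59 + 0) - 9477)*88885 = (44*(-59) - 9477)*88885 = (-2596 - 9477)*88885 = -12073*88885 = -1073108605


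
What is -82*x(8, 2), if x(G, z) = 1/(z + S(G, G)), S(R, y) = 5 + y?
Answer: -82/15 ≈ -5.4667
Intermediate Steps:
x(G, z) = 1/(5 + G + z) (x(G, z) = 1/(z + (5 + G)) = 1/(5 + G + z))
-82*x(8, 2) = -82/(5 + 8 + 2) = -82/15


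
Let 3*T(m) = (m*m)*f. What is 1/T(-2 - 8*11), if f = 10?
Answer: 1/27000 ≈ 3.7037e-5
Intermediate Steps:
T(m) = 10*m²/3 (T(m) = ((m*m)*10)/3 = (m²*10)/3 = (10*m²)/3 = 10*m²/3)
1/T(-2 - 8*11) = 1/(10*(-2 - 8*11)²/3) = 1/(10*(-2 - 88)²/3) = 1/((10/3)*(-90)²) = 1/((10/3)*8100) = 1/27000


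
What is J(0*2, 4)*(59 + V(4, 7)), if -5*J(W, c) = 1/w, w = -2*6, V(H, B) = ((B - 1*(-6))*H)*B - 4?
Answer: 419/60 ≈ 6.9833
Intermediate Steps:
V(H, B) = -4 + B*H*(6 + B) (V(H, B) = ((B + 6)*H)*B - 4 = ((6 + B)*H)*B - 4 = (H*(6 + B))*B - 4 = B*H*(6 + B) - 4 = -4 + B*H*(6 + B))
w = -12
J(W, c) = 1/60 (J(W, c) = -⅕/(-12) = -⅕*(-1/12) = 1/60)
J(0*2, 4)*(59 + V(4, 7)) = (59 + (-4 + 4*7² + 6*7*4))/60 = (59 + (-4 + 4*49 + 168))/60 = (59 + (-4 + 196 + 168))/60 = (59 + 360)/60 = (1/60)*419 = 419/60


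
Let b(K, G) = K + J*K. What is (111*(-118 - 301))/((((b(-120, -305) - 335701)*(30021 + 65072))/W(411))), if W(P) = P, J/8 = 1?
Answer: 19115199/32025515633 ≈ 0.00059687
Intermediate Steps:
J = 8 (J = 8*1 = 8)
b(K, G) = 9*K (b(K, G) = K + 8*K = 9*K)
(111*(-118 - 301))/((((b(-120, -305) - 335701)*(30021 + 65072))/W(411))) = (111*(-118 - 301))/((((9*(-120) - 335701)*(30021 + 65072))/411)) = (111*(-419))/((((-1080 - 335701)*95093)*(1/411))) = -46509/(-336781*95093*(1/411)) = -46509/((-32025515633*1/411)) = -46509/(-32025515633/411) = -46509*(-411/32025515633) = 19115199/32025515633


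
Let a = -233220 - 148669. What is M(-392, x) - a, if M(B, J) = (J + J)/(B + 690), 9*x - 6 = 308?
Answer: 512113463/1341 ≈ 3.8189e+5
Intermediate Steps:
x = 314/9 (x = ⅔ + (⅑)*308 = ⅔ + 308/9 = 314/9 ≈ 34.889)
M(B, J) = 2*J/(690 + B) (M(B, J) = (2*J)/(690 + B) = 2*J/(690 + B))
a = -381889
M(-392, x) - a = 2*(314/9)/(690 - 392) - 1*(-381889) = 2*(314/9)/298 + 381889 = 2*(314/9)*(1/298) + 381889 = 314/1341 + 381889 = 512113463/1341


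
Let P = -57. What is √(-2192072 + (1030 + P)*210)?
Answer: 17*I*√6878 ≈ 1409.9*I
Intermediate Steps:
√(-2192072 + (1030 + P)*210) = √(-2192072 + (1030 - 57)*210) = √(-2192072 + 973*210) = √(-2192072 + 204330) = √(-1987742) = 17*I*√6878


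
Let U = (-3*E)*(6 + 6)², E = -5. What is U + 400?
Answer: 2560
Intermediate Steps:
U = 2160 (U = (-3*(-5))*(6 + 6)² = 15*12² = 15*144 = 2160)
U + 400 = 2160 + 400 = 2560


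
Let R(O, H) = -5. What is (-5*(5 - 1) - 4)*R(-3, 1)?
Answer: 120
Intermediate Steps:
(-5*(5 - 1) - 4)*R(-3, 1) = (-5*(5 - 1) - 4)*(-5) = (-5*4 - 4)*(-5) = (-20 - 4)*(-5) = -24*(-5) = 120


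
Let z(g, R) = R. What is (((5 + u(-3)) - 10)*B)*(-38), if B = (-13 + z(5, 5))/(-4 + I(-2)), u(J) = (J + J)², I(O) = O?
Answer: -4712/3 ≈ -1570.7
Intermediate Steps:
u(J) = 4*J² (u(J) = (2*J)² = 4*J²)
B = 4/3 (B = (-13 + 5)/(-4 - 2) = -8/(-6) = -8*(-⅙) = 4/3 ≈ 1.3333)
(((5 + u(-3)) - 10)*B)*(-38) = (((5 + 4*(-3)²) - 10)*(4/3))*(-38) = (((5 + 4*9) - 10)*(4/3))*(-38) = (((5 + 36) - 10)*(4/3))*(-38) = ((41 - 10)*(4/3))*(-38) = (31*(4/3))*(-38) = (124/3)*(-38) = -4712/3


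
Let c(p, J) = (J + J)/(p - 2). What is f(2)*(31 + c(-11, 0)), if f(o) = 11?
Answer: 341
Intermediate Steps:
c(p, J) = 2*J/(-2 + p) (c(p, J) = (2*J)/(-2 + p) = 2*J/(-2 + p))
f(2)*(31 + c(-11, 0)) = 11*(31 + 2*0/(-2 - 11)) = 11*(31 + 2*0/(-13)) = 11*(31 + 2*0*(-1/13)) = 11*(31 + 0) = 11*31 = 341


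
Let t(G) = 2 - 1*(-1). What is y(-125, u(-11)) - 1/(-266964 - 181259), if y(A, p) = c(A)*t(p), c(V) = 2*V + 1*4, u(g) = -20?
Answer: -330788573/448223 ≈ -738.00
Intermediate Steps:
t(G) = 3 (t(G) = 2 + 1 = 3)
c(V) = 4 + 2*V (c(V) = 2*V + 4 = 4 + 2*V)
y(A, p) = 12 + 6*A (y(A, p) = (4 + 2*A)*3 = 12 + 6*A)
y(-125, u(-11)) - 1/(-266964 - 181259) = (12 + 6*(-125)) - 1/(-266964 - 181259) = (12 - 750) - 1/(-448223) = -738 - 1*(-1/448223) = -738 + 1/448223 = -330788573/448223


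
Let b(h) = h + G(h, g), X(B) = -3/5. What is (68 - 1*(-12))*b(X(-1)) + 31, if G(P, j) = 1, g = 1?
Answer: 63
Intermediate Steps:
X(B) = -3/5 (X(B) = -3*1/5 = -3/5)
b(h) = 1 + h (b(h) = h + 1 = 1 + h)
(68 - 1*(-12))*b(X(-1)) + 31 = (68 - 1*(-12))*(1 - 3/5) + 31 = (68 + 12)*(2/5) + 31 = 80*(2/5) + 31 = 32 + 31 = 63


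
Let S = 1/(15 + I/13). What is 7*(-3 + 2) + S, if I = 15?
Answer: -1457/210 ≈ -6.9381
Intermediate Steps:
S = 13/210 (S = 1/(15 + 15/13) = 1/(210/13) = 13/210 ≈ 0.061905)
7*(-3 + 2) + S = 7*(-3 + 2) + 13/210 = 7*(-1) + 13/210 = -7 + 13/210 = -1457/210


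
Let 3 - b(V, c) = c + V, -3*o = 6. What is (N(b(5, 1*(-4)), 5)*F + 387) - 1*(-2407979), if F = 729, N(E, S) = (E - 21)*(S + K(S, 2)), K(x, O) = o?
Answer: 2366813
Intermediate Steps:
o = -2 (o = -1/3*6 = -2)
K(x, O) = -2
b(V, c) = 3 - V - c (b(V, c) = 3 - (c + V) = 3 - (V + c) = 3 + (-V - c) = 3 - V - c)
N(E, S) = (-21 + E)*(-2 + S) (N(E, S) = (E - 21)*(S - 2) = (-21 + E)*(-2 + S))
(N(b(5, 1*(-4)), 5)*F + 387) - 1*(-2407979) = ((42 - 21*5 - 2*(3 - 1*5 - (-4)) + (3 - 1*5 - (-4))*5)*729 + 387) - 1*(-2407979) = ((42 - 105 - 2*(3 - 5 - 1*(-4)) + (3 - 5 - 1*(-4))*5)*729 + 387) + 2407979 = ((42 - 105 - 2*(3 - 5 + 4) + (3 - 5 + 4)*5)*729 + 387) + 2407979 = ((42 - 105 - 2*2 + 2*5)*729 + 387) + 2407979 = ((42 - 105 - 4 + 10)*729 + 387) + 2407979 = (-57*729 + 387) + 2407979 = (-41553 + 387) + 2407979 = -41166 + 2407979 = 2366813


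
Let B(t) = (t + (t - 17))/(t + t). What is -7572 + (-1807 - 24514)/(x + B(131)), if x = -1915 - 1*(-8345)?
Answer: -12764996762/1684905 ≈ -7576.1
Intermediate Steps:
B(t) = (-17 + 2*t)/(2*t) (B(t) = (t + (-17 + t))/((2*t)) = (-17 + 2*t)*(1/(2*t)) = (-17 + 2*t)/(2*t))
x = 6430 (x = -1915 + 8345 = 6430)
-7572 + (-1807 - 24514)/(x + B(131)) = -7572 + (-1807 - 24514)/(6430 + (-17/2 + 131)/131) = -7572 - 26321/(6430 + (1/131)*(245/2)) = -7572 - 26321/(6430 + 245/262) = -7572 - 26321/1684905/262 = -7572 - 26321*262/1684905 = -7572 - 6896102/1684905 = -12764996762/1684905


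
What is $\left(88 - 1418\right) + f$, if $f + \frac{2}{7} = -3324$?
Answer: $- \frac{32580}{7} \approx -4654.3$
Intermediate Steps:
$f = - \frac{23270}{7}$ ($f = - \frac{2}{7} - 3324 = - \frac{23270}{7} \approx -3324.3$)
$\left(88 - 1418\right) + f = \left(88 - 1418\right) - \frac{23270}{7} = -1330 - \frac{23270}{7} = - \frac{32580}{7}$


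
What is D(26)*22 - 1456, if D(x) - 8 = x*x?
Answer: 13592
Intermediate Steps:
D(x) = 8 + x² (D(x) = 8 + x*x = 8 + x²)
D(26)*22 - 1456 = (8 + 26²)*22 - 1456 = (8 + 676)*22 - 1456 = 684*22 - 1456 = 15048 - 1456 = 13592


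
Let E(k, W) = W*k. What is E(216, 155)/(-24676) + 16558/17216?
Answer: -676639/1712992 ≈ -0.39500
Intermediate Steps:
E(216, 155)/(-24676) + 16558/17216 = (155*216)/(-24676) + 16558/17216 = 33480*(-1/24676) + 16558*(1/17216) = -270/199 + 8279/8608 = -676639/1712992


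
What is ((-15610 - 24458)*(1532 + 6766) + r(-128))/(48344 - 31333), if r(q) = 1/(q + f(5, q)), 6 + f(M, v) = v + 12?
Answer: -83121066001/4252750 ≈ -19545.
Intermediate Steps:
f(M, v) = 6 + v (f(M, v) = -6 + (v + 12) = -6 + (12 + v) = 6 + v)
r(q) = 1/(6 + 2*q) (r(q) = 1/(q + (6 + q)) = 1/(6 + 2*q))
((-15610 - 24458)*(1532 + 6766) + r(-128))/(48344 - 31333) = ((-15610 - 24458)*(1532 + 6766) + 1/(2*(3 - 128)))/(48344 - 31333) = (-40068*8298 + (½)/(-125))/17011 = (-332484264 + (½)*(-1/125))*(1/17011) = (-332484264 - 1/250)*(1/17011) = -83121066001/250*1/17011 = -83121066001/4252750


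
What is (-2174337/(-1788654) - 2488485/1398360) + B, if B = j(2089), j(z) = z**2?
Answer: 121277334992677893/27790913416 ≈ 4.3639e+6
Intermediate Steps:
B = 4363921 (B = 2089**2 = 4363921)
(-2174337/(-1788654) - 2488485/1398360) + B = (-2174337/(-1788654) - 2488485/1398360) + 4363921 = (-2174337*(-1/1788654) - 2488485*1/1398360) + 4363921 = (724779/596218 - 165899/93224) + 4363921 = -15672586243/27790913416 + 4363921 = 121277334992677893/27790913416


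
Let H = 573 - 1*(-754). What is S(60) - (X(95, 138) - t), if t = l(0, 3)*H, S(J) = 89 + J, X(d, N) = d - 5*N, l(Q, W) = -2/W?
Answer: -422/3 ≈ -140.67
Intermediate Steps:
H = 1327 (H = 573 + 754 = 1327)
t = -2654/3 (t = -2/3*1327 = -2*⅓*1327 = -⅔*1327 = -2654/3 ≈ -884.67)
S(60) - (X(95, 138) - t) = (89 + 60) - ((95 - 5*138) - 1*(-2654/3)) = 149 - ((95 - 690) + 2654/3) = 149 - (-595 + 2654/3) = 149 - 1*869/3 = 149 - 869/3 = -422/3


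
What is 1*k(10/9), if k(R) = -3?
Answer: -3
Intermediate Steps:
1*k(10/9) = 1*(-3) = -3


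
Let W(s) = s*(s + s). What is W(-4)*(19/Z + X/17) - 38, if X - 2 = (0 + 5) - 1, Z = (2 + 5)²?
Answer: -11910/833 ≈ -14.298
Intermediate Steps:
Z = 49 (Z = 7² = 49)
W(s) = 2*s² (W(s) = s*(2*s) = 2*s²)
X = 6 (X = 2 + ((0 + 5) - 1) = 2 + (5 - 1) = 2 + 4 = 6)
W(-4)*(19/Z + X/17) - 38 = (2*(-4)²)*(19/49 + 6/17) - 38 = (2*16)*(19*(1/49) + 6*(1/17)) - 38 = 32*(19/49 + 6/17) - 38 = 32*(617/833) - 38 = 19744/833 - 38 = -11910/833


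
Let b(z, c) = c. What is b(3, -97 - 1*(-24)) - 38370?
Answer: -38443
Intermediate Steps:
b(3, -97 - 1*(-24)) - 38370 = (-97 - 1*(-24)) - 38370 = (-97 + 24) - 38370 = -73 - 38370 = -38443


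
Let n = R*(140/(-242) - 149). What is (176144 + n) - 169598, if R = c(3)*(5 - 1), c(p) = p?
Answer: 574878/121 ≈ 4751.1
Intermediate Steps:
R = 12 (R = 3*(5 - 1) = 3*4 = 12)
n = -217188/121 (n = 12*(140/(-242) - 149) = 12*(140*(-1/242) - 149) = 12*(-70/121 - 149) = 12*(-18099/121) = -217188/121 ≈ -1794.9)
(176144 + n) - 169598 = (176144 - 217188/121) - 169598 = 21096236/121 - 169598 = 574878/121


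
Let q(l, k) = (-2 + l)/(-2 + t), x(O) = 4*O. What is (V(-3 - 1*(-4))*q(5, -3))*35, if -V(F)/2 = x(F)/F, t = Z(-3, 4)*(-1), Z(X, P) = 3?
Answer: 168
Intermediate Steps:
t = -3 (t = 3*(-1) = -3)
q(l, k) = ⅖ - l/5 (q(l, k) = (-2 + l)/(-2 - 3) = (-2 + l)/(-5) = (-2 + l)*(-⅕) = ⅖ - l/5)
V(F) = -8 (V(F) = -2*4*F/F = -2*4 = -8)
(V(-3 - 1*(-4))*q(5, -3))*35 = -8*(⅖ - ⅕*5)*35 = -8*(⅖ - 1)*35 = -8*(-⅗)*35 = (24/5)*35 = 168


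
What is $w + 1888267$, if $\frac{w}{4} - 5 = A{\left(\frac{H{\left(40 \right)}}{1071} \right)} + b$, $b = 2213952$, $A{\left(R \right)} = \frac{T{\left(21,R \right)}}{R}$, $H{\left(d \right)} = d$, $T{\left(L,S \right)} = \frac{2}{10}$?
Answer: $\frac{537205821}{50} \approx 1.0744 \cdot 10^{7}$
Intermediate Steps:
$T{\left(L,S \right)} = \frac{1}{5}$ ($T{\left(L,S \right)} = 2 \cdot \frac{1}{10} = \frac{1}{5}$)
$A{\left(R \right)} = \frac{1}{5 R}$
$w = \frac{442792471}{50}$ ($w = 20 + 4 \left(\frac{1}{5 \cdot \frac{40}{1071}} + 2213952\right) = 20 + 4 \left(\frac{1}{5} \cdot \frac{1071}{40} + 2213952\right) = 20 + 4 \left(\frac{1071}{200} + 2213952\right) = 20 + 4 \cdot \frac{442791471}{200} = 20 + \frac{442791471}{50} = \frac{442792471}{50} \approx 8.8559 \cdot 10^{6}$)
$w + 1888267 = \frac{442792471}{50} + 1888267 = \frac{537205821}{50}$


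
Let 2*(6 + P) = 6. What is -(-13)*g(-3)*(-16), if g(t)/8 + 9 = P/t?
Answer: 13312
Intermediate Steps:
P = -3 (P = -6 + (1/2)*6 = -6 + 3 = -3)
g(t) = -72 - 24/t (g(t) = -72 + 8*(-3/t) = -72 - 24/t)
-(-13)*g(-3)*(-16) = -(-13)*(-72 - 24/(-3))*(-16) = -(-13)*(-72 - 24*(-1/3))*(-16) = -(-13)*(-72 + 8)*(-16) = -(-13)*(-64)*(-16) = -13*64*(-16) = -832*(-16) = 13312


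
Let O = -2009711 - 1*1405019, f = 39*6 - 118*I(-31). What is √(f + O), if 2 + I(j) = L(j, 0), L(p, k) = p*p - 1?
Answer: 2*I*√881885 ≈ 1878.2*I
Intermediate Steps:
L(p, k) = -1 + p² (L(p, k) = p² - 1 = -1 + p²)
I(j) = -3 + j² (I(j) = -2 + (-1 + j²) = -3 + j²)
f = -112810 (f = 39*6 - 118*(-3 + (-31)²) = 234 - 118*(-3 + 961) = 234 - 118*958 = 234 - 113044 = -112810)
O = -3414730 (O = -2009711 - 1405019 = -3414730)
√(f + O) = √(-112810 - 3414730) = √(-3527540) = 2*I*√881885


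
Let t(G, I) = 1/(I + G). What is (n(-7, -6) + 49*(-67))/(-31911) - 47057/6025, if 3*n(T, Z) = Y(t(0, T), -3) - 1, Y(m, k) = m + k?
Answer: -31118798167/4037539275 ≈ -7.7074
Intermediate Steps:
t(G, I) = 1/(G + I)
Y(m, k) = k + m
n(T, Z) = -4/3 + 1/(3*T) (n(T, Z) = ((-3 + 1/(0 + T)) - 1)/3 = ((-3 + 1/T) - 1)/3 = (-4 + 1/T)/3 = -4/3 + 1/(3*T))
(n(-7, -6) + 49*(-67))/(-31911) - 47057/6025 = ((1/3)*(1 - 4*(-7))/(-7) + 49*(-67))/(-31911) - 47057/6025 = ((1/3)*(-1/7)*(1 + 28) - 3283)*(-1/31911) - 47057*1/6025 = ((1/3)*(-1/7)*29 - 3283)*(-1/31911) - 47057/6025 = (-29/21 - 3283)*(-1/31911) - 47057/6025 = -68972/21*(-1/31911) - 47057/6025 = 68972/670131 - 47057/6025 = -31118798167/4037539275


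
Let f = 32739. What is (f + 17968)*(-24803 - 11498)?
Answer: -1840714807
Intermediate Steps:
(f + 17968)*(-24803 - 11498) = (32739 + 17968)*(-24803 - 11498) = 50707*(-36301) = -1840714807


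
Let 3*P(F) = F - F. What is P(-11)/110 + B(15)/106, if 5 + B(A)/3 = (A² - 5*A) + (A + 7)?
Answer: 501/106 ≈ 4.7264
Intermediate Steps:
B(A) = 6 - 12*A + 3*A² (B(A) = -15 + 3*((A² - 5*A) + (A + 7)) = -15 + 3*((A² - 5*A) + (7 + A)) = -15 + 3*(7 + A² - 4*A) = -15 + (21 - 12*A + 3*A²) = 6 - 12*A + 3*A²)
P(F) = 0 (P(F) = (F - F)/3 = (⅓)*0 = 0)
P(-11)/110 + B(15)/106 = 0/110 + (6 - 12*15 + 3*15²)/106 = 0*(1/110) + (6 - 180 + 3*225)*(1/106) = 0 + (6 - 180 + 675)*(1/106) = 0 + 501*(1/106) = 0 + 501/106 = 501/106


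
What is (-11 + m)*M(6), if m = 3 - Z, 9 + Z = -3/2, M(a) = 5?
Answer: 25/2 ≈ 12.500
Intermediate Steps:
Z = -21/2 (Z = -9 - 3/2 = -21/2 ≈ -10.500)
m = 27/2 (m = 3 - 1*(-21/2) = 3 + 21/2 = 27/2 ≈ 13.500)
(-11 + m)*M(6) = (-11 + 27/2)*5 = (5/2)*5 = 25/2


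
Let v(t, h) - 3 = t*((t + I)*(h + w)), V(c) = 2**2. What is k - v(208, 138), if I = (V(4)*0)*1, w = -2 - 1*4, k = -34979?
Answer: -5745830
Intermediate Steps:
V(c) = 4
w = -6 (w = -2 - 4 = -6)
I = 0 (I = (4*0)*1 = 0*1 = 0)
v(t, h) = 3 + t**2*(-6 + h) (v(t, h) = 3 + t*((t + 0)*(h - 6)) = 3 + t*(t*(-6 + h)) = 3 + t**2*(-6 + h))
k - v(208, 138) = -34979 - (3 - 6*208**2 + 138*208**2) = -34979 - (3 - 6*43264 + 138*43264) = -34979 - (3 - 259584 + 5970432) = -34979 - 1*5710851 = -34979 - 5710851 = -5745830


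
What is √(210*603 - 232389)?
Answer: 3*I*√11751 ≈ 325.21*I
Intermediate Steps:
√(210*603 - 232389) = √(126630 - 232389) = √(-105759) = 3*I*√11751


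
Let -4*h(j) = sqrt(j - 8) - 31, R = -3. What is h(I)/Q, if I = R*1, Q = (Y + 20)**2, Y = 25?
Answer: 31/8100 - I*sqrt(11)/8100 ≈ 0.0038272 - 0.00040946*I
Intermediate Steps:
Q = 2025 (Q = (25 + 20)**2 = 45**2 = 2025)
I = -3 (I = -3*1 = -3)
h(j) = 31/4 - sqrt(-8 + j)/4 (h(j) = -(sqrt(j - 8) - 31)/4 = -(sqrt(-8 + j) - 31)/4 = -(-31 + sqrt(-8 + j))/4 = 31/4 - sqrt(-8 + j)/4)
h(I)/Q = (31/4 - sqrt(-8 - 3)/4)/2025 = (31/4 - I*sqrt(11)/4)*(1/2025) = 31/8100 - I*sqrt(11)/8100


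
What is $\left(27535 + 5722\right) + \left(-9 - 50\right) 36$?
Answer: $31133$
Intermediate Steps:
$\left(27535 + 5722\right) + \left(-9 - 50\right) 36 = 33257 - 2124 = 31133$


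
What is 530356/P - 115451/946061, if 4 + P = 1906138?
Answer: 140842025641/901659519087 ≈ 0.15620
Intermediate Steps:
P = 1906134 (P = -4 + 1906138 = 1906134)
530356/P - 115451/946061 = 530356/1906134 - 115451/946061 = 530356*(1/1906134) - 115451*1/946061 = 265178/953067 - 115451/946061 = 140842025641/901659519087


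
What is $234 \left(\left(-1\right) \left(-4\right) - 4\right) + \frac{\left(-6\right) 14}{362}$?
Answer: $- \frac{42}{181} \approx -0.23204$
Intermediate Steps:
$234 \left(\left(-1\right) \left(-4\right) - 4\right) + \frac{\left(-6\right) 14}{362} = 234 \left(4 - 4\right) - \frac{42}{181} = 234 \cdot 0 - \frac{42}{181} = 0 - \frac{42}{181} = - \frac{42}{181}$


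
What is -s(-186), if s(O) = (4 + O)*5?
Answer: 910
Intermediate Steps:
s(O) = 20 + 5*O
-s(-186) = -(20 + 5*(-186)) = -(20 - 930) = -1*(-910) = 910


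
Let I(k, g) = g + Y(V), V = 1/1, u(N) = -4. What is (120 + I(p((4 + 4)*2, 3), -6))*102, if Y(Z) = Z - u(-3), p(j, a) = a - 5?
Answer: 12138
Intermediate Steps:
V = 1
p(j, a) = -5 + a
Y(Z) = 4 + Z (Y(Z) = Z - 1*(-4) = Z + 4 = 4 + Z)
I(k, g) = 5 + g (I(k, g) = g + (4 + 1) = g + 5 = 5 + g)
(120 + I(p((4 + 4)*2, 3), -6))*102 = (120 + (5 - 6))*102 = (120 - 1)*102 = 119*102 = 12138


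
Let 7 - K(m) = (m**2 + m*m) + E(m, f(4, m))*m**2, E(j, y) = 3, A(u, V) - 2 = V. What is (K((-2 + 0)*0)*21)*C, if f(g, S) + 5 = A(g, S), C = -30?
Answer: -4410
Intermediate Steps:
A(u, V) = 2 + V
f(g, S) = -3 + S (f(g, S) = -5 + (2 + S) = -3 + S)
K(m) = 7 - 5*m**2 (K(m) = 7 - ((m**2 + m*m) + 3*m**2) = 7 - ((m**2 + m**2) + 3*m**2) = 7 - (2*m**2 + 3*m**2) = 7 - 5*m**2)
(K((-2 + 0)*0)*21)*C = ((7 - 5*((-2 + 0)*0)**2)*21)*(-30) = ((7 - 5*(-2*0)**2)*21)*(-30) = ((7 - 5*0**2)*21)*(-30) = ((7 - 5*0)*21)*(-30) = ((7 + 0)*21)*(-30) = (7*21)*(-30) = 147*(-30) = -4410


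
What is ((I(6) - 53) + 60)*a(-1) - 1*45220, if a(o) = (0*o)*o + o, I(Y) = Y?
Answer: -45233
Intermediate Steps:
a(o) = o (a(o) = 0*o + o = 0 + o = o)
((I(6) - 53) + 60)*a(-1) - 1*45220 = ((6 - 53) + 60)*(-1) - 1*45220 = (-47 + 60)*(-1) - 45220 = 13*(-1) - 45220 = -13 - 45220 = -45233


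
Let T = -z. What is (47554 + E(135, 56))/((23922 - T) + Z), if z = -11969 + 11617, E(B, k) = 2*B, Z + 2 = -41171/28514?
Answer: 194807648/95996683 ≈ 2.0293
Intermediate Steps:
Z = -98199/28514 (Z = -2 - 41171/28514 = -98199/28514 ≈ -3.4439)
z = -352
T = 352 (T = -1*(-352) = 352)
(47554 + E(135, 56))/((23922 - T) + Z) = (47554 + 2*135)/((23922 - 1*352) - 98199/28514) = (47554 + 270)/((23922 - 352) - 98199/28514) = 47824/(23570 - 98199/28514) = 47824/(671976781/28514) = 47824*(28514/671976781) = 194807648/95996683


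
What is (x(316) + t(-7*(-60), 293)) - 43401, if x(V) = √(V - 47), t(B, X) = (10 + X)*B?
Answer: 83859 + √269 ≈ 83875.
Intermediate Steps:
t(B, X) = B*(10 + X)
x(V) = √(-47 + V)
(x(316) + t(-7*(-60), 293)) - 43401 = (√(-47 + 316) + (-7*(-60))*(10 + 293)) - 43401 = (√269 + 420*303) - 43401 = (√269 + 127260) - 43401 = (127260 + √269) - 43401 = 83859 + √269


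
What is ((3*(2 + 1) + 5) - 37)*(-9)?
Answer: 207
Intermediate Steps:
((3*(2 + 1) + 5) - 37)*(-9) = ((3*3 + 5) - 37)*(-9) = ((9 + 5) - 37)*(-9) = (14 - 37)*(-9) = -23*(-9) = 207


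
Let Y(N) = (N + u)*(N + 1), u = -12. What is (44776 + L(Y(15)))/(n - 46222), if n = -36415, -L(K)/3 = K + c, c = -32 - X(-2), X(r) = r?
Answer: -44722/82637 ≈ -0.54119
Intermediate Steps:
c = -30 (c = -32 - 1*(-2) = -32 + 2 = -30)
Y(N) = (1 + N)*(-12 + N) (Y(N) = (N - 12)*(N + 1) = (-12 + N)*(1 + N) = (1 + N)*(-12 + N))
L(K) = 90 - 3*K (L(K) = -3*(K - 30) = -3*(-30 + K) = 90 - 3*K)
(44776 + L(Y(15)))/(n - 46222) = (44776 + (90 - 3*(-12 + 15**2 - 11*15)))/(-36415 - 46222) = (44776 + (90 - 3*(-12 + 225 - 165)))/(-82637) = (44776 + (90 - 3*48))*(-1/82637) = (44776 + (90 - 144))*(-1/82637) = (44776 - 54)*(-1/82637) = 44722*(-1/82637) = -44722/82637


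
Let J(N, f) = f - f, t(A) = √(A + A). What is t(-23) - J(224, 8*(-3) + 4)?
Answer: I*√46 ≈ 6.7823*I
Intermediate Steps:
t(A) = √2*√A (t(A) = √(2*A) = √2*√A)
J(N, f) = 0
t(-23) - J(224, 8*(-3) + 4) = √2*√(-23) - 1*0 = √2*(I*√23) + 0 = I*√46 + 0 = I*√46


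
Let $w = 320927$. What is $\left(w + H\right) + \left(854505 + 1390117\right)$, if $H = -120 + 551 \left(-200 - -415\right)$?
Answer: $2683894$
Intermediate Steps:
$H = 118345$ ($H = -120 + 551 \left(-200 + 415\right) = -120 + 551 \cdot 215 = -120 + 118465 = 118345$)
$\left(w + H\right) + \left(854505 + 1390117\right) = \left(320927 + 118345\right) + \left(854505 + 1390117\right) = 439272 + 2244622 = 2683894$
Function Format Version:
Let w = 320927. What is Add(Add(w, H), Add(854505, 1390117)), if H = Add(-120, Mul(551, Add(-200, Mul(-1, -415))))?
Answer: 2683894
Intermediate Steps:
H = 118345 (H = Add(-120, Mul(551, Add(-200, 415))) = Add(-120, Mul(551, 215)) = Add(-120, 118465) = 118345)
Add(Add(w, H), Add(854505, 1390117)) = Add(Add(320927, 118345), Add(854505, 1390117)) = Add(439272, 2244622) = 2683894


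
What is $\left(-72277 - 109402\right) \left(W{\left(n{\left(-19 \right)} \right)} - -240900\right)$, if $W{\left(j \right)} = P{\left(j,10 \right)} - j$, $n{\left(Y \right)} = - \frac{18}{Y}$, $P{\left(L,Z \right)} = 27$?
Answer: $- \frac{831652882005}{19} \approx -4.3771 \cdot 10^{10}$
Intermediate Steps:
$W{\left(j \right)} = 27 - j$
$\left(-72277 - 109402\right) \left(W{\left(n{\left(-19 \right)} \right)} - -240900\right) = \left(-72277 - 109402\right) \left(\left(27 - - \frac{18}{-19}\right) - -240900\right) = - 181679 \left(\left(27 - \left(-18\right) \left(- \frac{1}{19}\right)\right) + 240900\right) = - 181679 \left(\left(27 - \frac{18}{19}\right) + 240900\right) = - 181679 \left(\frac{495}{19} + 240900\right) = \left(-181679\right) \frac{4577595}{19} = - \frac{831652882005}{19}$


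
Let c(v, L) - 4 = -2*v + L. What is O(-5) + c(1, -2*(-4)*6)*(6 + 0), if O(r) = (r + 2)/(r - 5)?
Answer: 3003/10 ≈ 300.30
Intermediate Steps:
O(r) = (2 + r)/(-5 + r)
c(v, L) = 4 + L - 2*v (c(v, L) = 4 + (-2*v + L) = 4 + (L - 2*v) = 4 + L - 2*v)
O(-5) + c(1, -2*(-4)*6)*(6 + 0) = (2 - 5)/(-5 - 5) + (4 - 2*(-4)*6 - 2*1)*(6 + 0) = -3/(-10) + (4 + 8*6 - 2)*6 = -⅒*(-3) + (4 + 48 - 2)*6 = 3/10 + 50*6 = 3/10 + 300 = 3003/10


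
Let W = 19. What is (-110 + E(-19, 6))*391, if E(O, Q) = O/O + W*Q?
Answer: 1955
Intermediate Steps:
E(O, Q) = 1 + 19*Q (E(O, Q) = O/O + 19*Q = 1 + 19*Q)
(-110 + E(-19, 6))*391 = (-110 + (1 + 19*6))*391 = (-110 + (1 + 114))*391 = (-110 + 115)*391 = 5*391 = 1955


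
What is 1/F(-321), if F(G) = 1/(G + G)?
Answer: -642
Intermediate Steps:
F(G) = 1/(2*G)
1/F(-321) = 1/((½)/(-321)) = 1/((½)*(-1/321)) = 1/(-1/642) = -642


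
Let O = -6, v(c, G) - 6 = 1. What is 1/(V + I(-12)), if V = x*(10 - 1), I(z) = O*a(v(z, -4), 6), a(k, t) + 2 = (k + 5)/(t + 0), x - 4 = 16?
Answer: 1/180 ≈ 0.0055556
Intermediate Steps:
x = 20 (x = 4 + 16 = 20)
v(c, G) = 7 (v(c, G) = 6 + 1 = 7)
a(k, t) = -2 + (5 + k)/t (a(k, t) = -2 + (k + 5)/(t + 0) = -2 + (5 + k)/t)
I(z) = 0 (I(z) = -6*(5 + 7 - 2*6)/6 = -(5 + 7 - 12) = -0 = -6*0 = 0)
V = 180 (V = 20*(10 - 1) = 20*9 = 180)
1/(V + I(-12)) = 1/(180 + 0) = 1/180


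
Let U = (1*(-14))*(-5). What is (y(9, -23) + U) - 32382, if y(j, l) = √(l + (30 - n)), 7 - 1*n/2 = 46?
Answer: -32312 + √85 ≈ -32303.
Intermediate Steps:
n = -78 (n = 14 - 2*46 = 14 - 92 = -78)
U = 70 (U = -14*(-5) = 70)
y(j, l) = √(108 + l) (y(j, l) = √(l + (30 - 1*(-78))) = √(l + (30 + 78)) = √(l + 108) = √(108 + l))
(y(9, -23) + U) - 32382 = (√(108 - 23) + 70) - 32382 = (√85 + 70) - 32382 = (70 + √85) - 32382 = -32312 + √85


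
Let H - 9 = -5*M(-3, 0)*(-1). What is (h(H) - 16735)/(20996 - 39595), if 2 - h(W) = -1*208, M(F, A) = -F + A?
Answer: 16525/18599 ≈ 0.88849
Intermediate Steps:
M(F, A) = A - F
H = 24 (H = 9 - 5*(0 - 1*(-3))*(-1) = 9 - 5*(0 + 3)*(-1) = 9 - 5*3*(-1) = 9 - 15*(-1) = 9 + 15 = 24)
h(W) = 210 (h(W) = 2 - (-1)*208 = 2 - 1*(-208) = 2 + 208 = 210)
(h(H) - 16735)/(20996 - 39595) = (210 - 16735)/(20996 - 39595) = -16525/(-18599) = -16525*(-1/18599) = 16525/18599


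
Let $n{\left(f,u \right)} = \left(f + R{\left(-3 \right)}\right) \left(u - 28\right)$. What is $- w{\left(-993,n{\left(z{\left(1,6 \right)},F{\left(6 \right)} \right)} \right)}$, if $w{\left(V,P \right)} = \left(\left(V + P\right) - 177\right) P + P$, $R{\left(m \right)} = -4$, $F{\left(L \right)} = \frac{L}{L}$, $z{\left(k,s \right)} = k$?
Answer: $88128$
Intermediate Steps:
$F{\left(L \right)} = 1$
$n{\left(f,u \right)} = \left(-28 + u\right) \left(-4 + f\right)$ ($n{\left(f,u \right)} = \left(f - 4\right) \left(u - 28\right) = \left(-4 + f\right) \left(-28 + u\right) = \left(-28 + u\right) \left(-4 + f\right)$)
$w{\left(V,P \right)} = P + P \left(-177 + P + V\right)$ ($w{\left(V,P \right)} = \left(\left(P + V\right) - 177\right) P + P = \left(-177 + P + V\right) P + P = P \left(-177 + P + V\right) + P = P + P \left(-177 + P + V\right)$)
$- w{\left(-993,n{\left(z{\left(1,6 \right)},F{\left(6 \right)} \right)} \right)} = - \left(112 - 28 - 4 + 1 \cdot 1\right) \left(-176 + \left(112 - 28 - 4 + 1 \cdot 1\right) - 993\right) = - \left(112 - 28 - 4 + 1\right) \left(-176 + \left(112 - 28 - 4 + 1\right) - 993\right) = - 81 \left(-176 + 81 - 993\right) = - 81 \left(-1088\right) = \left(-1\right) \left(-88128\right) = 88128$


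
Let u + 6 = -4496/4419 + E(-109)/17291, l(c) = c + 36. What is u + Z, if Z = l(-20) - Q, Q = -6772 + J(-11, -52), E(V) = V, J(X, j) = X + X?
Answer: 519808130909/76408929 ≈ 6803.0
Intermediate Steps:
J(X, j) = 2*X
l(c) = 36 + c
Q = -6794 (Q = -6772 + 2*(-11) = -6772 - 22 = -6794)
u = -536675581/76408929 (u = -6 + (-4496/4419 - 109/17291) = -6 - 78222007/76408929 = -536675581/76408929 ≈ -7.0237)
Z = 6810 (Z = (36 - 20) - 1*(-6794) = 16 + 6794 = 6810)
u + Z = -536675581/76408929 + 6810 = 519808130909/76408929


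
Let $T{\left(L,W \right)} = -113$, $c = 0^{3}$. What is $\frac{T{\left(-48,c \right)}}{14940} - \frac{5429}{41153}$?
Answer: $- \frac{85759549}{614825820} \approx -0.13949$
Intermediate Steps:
$c = 0$
$\frac{T{\left(-48,c \right)}}{14940} - \frac{5429}{41153} = - \frac{113}{14940} - \frac{5429}{41153} = - \frac{85759549}{614825820}$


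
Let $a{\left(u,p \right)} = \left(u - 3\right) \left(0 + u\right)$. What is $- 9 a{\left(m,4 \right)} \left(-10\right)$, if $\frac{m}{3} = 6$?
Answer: $24300$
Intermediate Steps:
$m = 18$ ($m = 3 \cdot 6 = 18$)
$a{\left(u,p \right)} = u \left(-3 + u\right)$ ($a{\left(u,p \right)} = \left(-3 + u\right) u = u \left(-3 + u\right)$)
$- 9 a{\left(m,4 \right)} \left(-10\right) = - 9 \cdot 18 \left(-3 + 18\right) \left(-10\right) = - 9 \cdot 18 \cdot 15 \left(-10\right) = \left(-9\right) 270 \left(-10\right) = \left(-2430\right) \left(-10\right) = 24300$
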